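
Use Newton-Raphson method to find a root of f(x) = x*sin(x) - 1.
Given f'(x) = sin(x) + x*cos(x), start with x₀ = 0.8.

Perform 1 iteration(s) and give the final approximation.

f(x) = x*sin(x) - 1
f'(x) = sin(x) + x*cos(x)
x₀ = 0.8

Newton-Raphson formula: x_{n+1} = x_n - f(x_n)/f'(x_n)

Iteration 1:
  f(0.800000) = -0.426115
  f'(0.800000) = 1.274721
  x_1 = 0.800000 - (-0.426115)/1.274721 = 1.134281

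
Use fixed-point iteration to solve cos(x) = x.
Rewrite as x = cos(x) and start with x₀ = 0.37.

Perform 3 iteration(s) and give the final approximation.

Equation: cos(x) = x
Fixed-point form: x = cos(x)
x₀ = 0.37

x_1 = g(0.370000) = 0.932327
x_2 = g(0.932327) = 0.595967
x_3 = g(0.595967) = 0.827606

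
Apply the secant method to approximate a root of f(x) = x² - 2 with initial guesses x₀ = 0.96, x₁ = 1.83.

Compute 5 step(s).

f(x) = x² - 2
x₀ = 0.96, x₁ = 1.83

Secant formula: x_{n+1} = x_n - f(x_n)(x_n - x_{n-1})/(f(x_n) - f(x_{n-1}))

Iteration 1:
  f(0.960000) = -1.078400
  f(1.830000) = 1.348900
  x_2 = 1.830000 - 1.348900×(1.830000 - 0.960000)/(1.348900 - (-1.078400))
       = 1.346523
Iteration 2:
  f(1.830000) = 1.348900
  f(1.346523) = -0.186875
  x_3 = 1.346523 - (-0.186875)×(1.346523 - 1.830000)/(-0.186875 - 1.348900)
       = 1.405353
Iteration 3:
  f(1.346523) = -0.186875
  f(1.405353) = -0.024982
  x_4 = 1.405353 - (-0.024982)×(1.405353 - 1.346523)/(-0.024982 - (-0.186875))
       = 1.414432
Iteration 4:
  f(1.405353) = -0.024982
  f(1.414432) = 0.000616
  x_5 = 1.414432 - 0.000616×(1.414432 - 1.405353)/(0.000616 - (-0.024982))
       = 1.414213
Iteration 5:
  f(1.414432) = 0.000616
  f(1.414213) = -0.000002
  x_6 = 1.414213 - (-0.000002)×(1.414213 - 1.414432)/(-0.000002 - 0.000616)
       = 1.414214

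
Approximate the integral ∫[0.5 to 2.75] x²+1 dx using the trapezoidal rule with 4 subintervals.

f(x) = x²+1
a = 0.5, b = 2.75, n = 4
h = (b - a)/n = 0.562500

Trapezoidal rule: (h/2)[f(x₀) + 2f(x₁) + 2f(x₂) + ... + f(xₙ)]

x_0 = 0.5000, f(x_0) = 1.250000, coefficient = 1
x_1 = 1.0625, f(x_1) = 2.128906, coefficient = 2
x_2 = 1.6250, f(x_2) = 3.640625, coefficient = 2
x_3 = 2.1875, f(x_3) = 5.785156, coefficient = 2
x_4 = 2.7500, f(x_4) = 8.562500, coefficient = 1

I ≈ (0.562500/2) × 32.921875 = 9.259277
Exact value: 9.140625
Error: 0.118652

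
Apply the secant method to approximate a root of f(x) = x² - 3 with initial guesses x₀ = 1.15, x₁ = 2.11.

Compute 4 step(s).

f(x) = x² - 3
x₀ = 1.15, x₁ = 2.11

Secant formula: x_{n+1} = x_n - f(x_n)(x_n - x_{n-1})/(f(x_n) - f(x_{n-1}))

Iteration 1:
  f(1.150000) = -1.677500
  f(2.110000) = 1.452100
  x_2 = 2.110000 - 1.452100×(2.110000 - 1.150000)/(1.452100 - (-1.677500))
       = 1.664571
Iteration 2:
  f(2.110000) = 1.452100
  f(1.664571) = -0.229205
  x_3 = 1.664571 - (-0.229205)×(1.664571 - 2.110000)/(-0.229205 - 1.452100)
       = 1.725294
Iteration 3:
  f(1.664571) = -0.229205
  f(1.725294) = -0.023361
  x_4 = 1.725294 - (-0.023361)×(1.725294 - 1.664571)/(-0.023361 - (-0.229205))
       = 1.732185
Iteration 4:
  f(1.725294) = -0.023361
  f(1.732185) = 0.000466
  x_5 = 1.732185 - 0.000466×(1.732185 - 1.725294)/(0.000466 - (-0.023361))
       = 1.732051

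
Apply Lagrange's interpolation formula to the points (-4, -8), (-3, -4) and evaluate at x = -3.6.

Lagrange interpolation formula:
P(x) = Σ yᵢ × Lᵢ(x)
where Lᵢ(x) = Π_{j≠i} (x - xⱼ)/(xᵢ - xⱼ)

L_0(-3.6) = (-3.6 - (-3))/(-4 - (-3)) = 0.600000
L_1(-3.6) = (-3.6 - (-4))/(-3 - (-4)) = 0.400000

P(-3.6) = (-8)×L_0(-3.6) + (-4)×L_1(-3.6)
P(-3.6) = -6.400000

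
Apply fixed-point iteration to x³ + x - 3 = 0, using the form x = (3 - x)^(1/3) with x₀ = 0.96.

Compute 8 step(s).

Equation: x³ + x - 3 = 0
Fixed-point form: x = (3 - x)^(1/3)
x₀ = 0.96

x_1 = g(0.960000) = 1.268265
x_2 = g(1.268265) = 1.200864
x_3 = g(1.200864) = 1.216246
x_4 = g(1.216246) = 1.212770
x_5 = g(1.212770) = 1.213557
x_6 = g(1.213557) = 1.213379
x_7 = g(1.213379) = 1.213419
x_8 = g(1.213419) = 1.213410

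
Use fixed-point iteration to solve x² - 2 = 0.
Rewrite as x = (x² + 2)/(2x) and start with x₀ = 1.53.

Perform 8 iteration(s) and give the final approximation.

Equation: x² - 2 = 0
Fixed-point form: x = (x² + 2)/(2x)
x₀ = 1.53

x_1 = g(1.530000) = 1.418595
x_2 = g(1.418595) = 1.414220
x_3 = g(1.414220) = 1.414214
x_4 = g(1.414214) = 1.414214
x_5 = g(1.414214) = 1.414214
x_6 = g(1.414214) = 1.414214
x_7 = g(1.414214) = 1.414214
x_8 = g(1.414214) = 1.414214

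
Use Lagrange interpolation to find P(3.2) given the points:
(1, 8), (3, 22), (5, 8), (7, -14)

Lagrange interpolation formula:
P(x) = Σ yᵢ × Lᵢ(x)
where Lᵢ(x) = Π_{j≠i} (x - xⱼ)/(xᵢ - xⱼ)

L_0(3.2) = (3.2 - 3)/(1 - 3) × (3.2 - 5)/(1 - 5) × (3.2 - 7)/(1 - 7) = -0.028500
L_1(3.2) = (3.2 - 1)/(3 - 1) × (3.2 - 5)/(3 - 5) × (3.2 - 7)/(3 - 7) = 0.940500
L_2(3.2) = (3.2 - 1)/(5 - 1) × (3.2 - 3)/(5 - 3) × (3.2 - 7)/(5 - 7) = 0.104500
L_3(3.2) = (3.2 - 1)/(7 - 1) × (3.2 - 3)/(7 - 3) × (3.2 - 5)/(7 - 5) = -0.016500

P(3.2) = 8×L_0(3.2) + 22×L_1(3.2) + 8×L_2(3.2) + (-14)×L_3(3.2)
P(3.2) = 21.530000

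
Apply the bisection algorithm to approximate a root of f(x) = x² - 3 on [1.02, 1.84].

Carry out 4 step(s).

f(x) = x² - 3
Initial interval: [1.02, 1.84]

Iteration 1:
  c_1 = (1.020000 + 1.840000)/2 = 1.430000
  f(c_1) = f(1.430000) = -0.955100
  f(a) × f(c) ≥ 0, new interval: [1.430000, 1.840000]
Iteration 2:
  c_2 = (1.430000 + 1.840000)/2 = 1.635000
  f(c_2) = f(1.635000) = -0.326775
  f(a) × f(c) ≥ 0, new interval: [1.635000, 1.840000]
Iteration 3:
  c_3 = (1.635000 + 1.840000)/2 = 1.737500
  f(c_3) = f(1.737500) = 0.018906
  f(a) × f(c) < 0, new interval: [1.635000, 1.737500]
Iteration 4:
  c_4 = (1.635000 + 1.737500)/2 = 1.686250
  f(c_4) = f(1.686250) = -0.156561
  f(a) × f(c) ≥ 0, new interval: [1.686250, 1.737500]

After 4 iteration(s), the approximation is c_4 = 1.686250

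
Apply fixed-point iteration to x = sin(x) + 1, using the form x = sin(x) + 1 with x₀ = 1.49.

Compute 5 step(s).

Equation: x = sin(x) + 1
Fixed-point form: x = sin(x) + 1
x₀ = 1.49

x_1 = g(1.490000) = 1.996738
x_2 = g(1.996738) = 1.910650
x_3 = g(1.910650) = 1.942803
x_4 = g(1.942803) = 1.931600
x_5 = g(1.931600) = 1.935614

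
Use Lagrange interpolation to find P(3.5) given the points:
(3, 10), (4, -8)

Lagrange interpolation formula:
P(x) = Σ yᵢ × Lᵢ(x)
where Lᵢ(x) = Π_{j≠i} (x - xⱼ)/(xᵢ - xⱼ)

L_0(3.5) = (3.5 - 4)/(3 - 4) = 0.500000
L_1(3.5) = (3.5 - 3)/(4 - 3) = 0.500000

P(3.5) = 10×L_0(3.5) + (-8)×L_1(3.5)
P(3.5) = 1.000000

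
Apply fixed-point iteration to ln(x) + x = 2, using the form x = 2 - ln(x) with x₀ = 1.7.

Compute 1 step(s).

Equation: ln(x) + x = 2
Fixed-point form: x = 2 - ln(x)
x₀ = 1.7

x_1 = g(1.700000) = 1.469372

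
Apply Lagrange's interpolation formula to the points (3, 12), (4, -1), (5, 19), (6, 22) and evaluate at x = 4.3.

Lagrange interpolation formula:
P(x) = Σ yᵢ × Lᵢ(x)
where Lᵢ(x) = Π_{j≠i} (x - xⱼ)/(xᵢ - xⱼ)

L_0(4.3) = (4.3 - 4)/(3 - 4) × (4.3 - 5)/(3 - 5) × (4.3 - 6)/(3 - 6) = -0.059500
L_1(4.3) = (4.3 - 3)/(4 - 3) × (4.3 - 5)/(4 - 5) × (4.3 - 6)/(4 - 6) = 0.773500
L_2(4.3) = (4.3 - 3)/(5 - 3) × (4.3 - 4)/(5 - 4) × (4.3 - 6)/(5 - 6) = 0.331500
L_3(4.3) = (4.3 - 3)/(6 - 3) × (4.3 - 4)/(6 - 4) × (4.3 - 5)/(6 - 5) = -0.045500

P(4.3) = 12×L_0(4.3) + (-1)×L_1(4.3) + 19×L_2(4.3) + 22×L_3(4.3)
P(4.3) = 3.810000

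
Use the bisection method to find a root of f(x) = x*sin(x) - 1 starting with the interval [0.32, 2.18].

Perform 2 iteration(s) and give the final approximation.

f(x) = x*sin(x) - 1
Initial interval: [0.32, 2.18]

Iteration 1:
  c_1 = (0.320000 + 2.180000)/2 = 1.250000
  f(c_1) = f(1.250000) = 0.186231
  f(a) × f(c) < 0, new interval: [0.320000, 1.250000]
Iteration 2:
  c_2 = (0.320000 + 1.250000)/2 = 0.785000
  f(c_2) = f(0.785000) = -0.445142
  f(a) × f(c) ≥ 0, new interval: [0.785000, 1.250000]

After 2 iteration(s), the approximation is c_2 = 0.785000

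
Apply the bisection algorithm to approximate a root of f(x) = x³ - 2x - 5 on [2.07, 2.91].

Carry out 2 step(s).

f(x) = x³ - 2x - 5
Initial interval: [2.07, 2.91]

Iteration 1:
  c_1 = (2.070000 + 2.910000)/2 = 2.490000
  f(c_1) = f(2.490000) = 5.458249
  f(a) × f(c) < 0, new interval: [2.070000, 2.490000]
Iteration 2:
  c_2 = (2.070000 + 2.490000)/2 = 2.280000
  f(c_2) = f(2.280000) = 2.292352
  f(a) × f(c) < 0, new interval: [2.070000, 2.280000]

After 2 iteration(s), the approximation is c_2 = 2.280000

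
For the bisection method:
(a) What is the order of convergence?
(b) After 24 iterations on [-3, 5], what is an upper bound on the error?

(a) Bisection has linear (order 1) convergence; the error is halved each step.

(b) Error bound = (b-a)/2^n = (5 - (-3))/2^{24}
    = 8/2^{24}

(a) 1 (linear); (b) error ≤ 4.77e-07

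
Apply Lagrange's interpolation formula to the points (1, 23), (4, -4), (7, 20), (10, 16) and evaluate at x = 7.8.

Lagrange interpolation formula:
P(x) = Σ yᵢ × Lᵢ(x)
where Lᵢ(x) = Π_{j≠i} (x - xⱼ)/(xᵢ - xⱼ)

L_0(7.8) = (7.8 - 4)/(1 - 4) × (7.8 - 7)/(1 - 7) × (7.8 - 10)/(1 - 10) = 0.041284
L_1(7.8) = (7.8 - 1)/(4 - 1) × (7.8 - 7)/(4 - 7) × (7.8 - 10)/(4 - 10) = -0.221630
L_2(7.8) = (7.8 - 1)/(7 - 1) × (7.8 - 4)/(7 - 4) × (7.8 - 10)/(7 - 10) = 1.052741
L_3(7.8) = (7.8 - 1)/(10 - 1) × (7.8 - 4)/(10 - 4) × (7.8 - 7)/(10 - 7) = 0.127605

P(7.8) = 23×L_0(7.8) + (-4)×L_1(7.8) + 20×L_2(7.8) + 16×L_3(7.8)
P(7.8) = 24.932543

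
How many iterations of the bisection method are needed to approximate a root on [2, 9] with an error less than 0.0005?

We need (b-a)/2^n ≤ 0.0005
(9 - 2)/2^n ≤ 0.0005
7/2^n ≤ 0.0005
2^n ≥ 14000
n ≥ log₂(14000) = 13.77
n ≥ 14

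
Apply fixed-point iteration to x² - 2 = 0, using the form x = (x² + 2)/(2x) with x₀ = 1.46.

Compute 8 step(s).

Equation: x² - 2 = 0
Fixed-point form: x = (x² + 2)/(2x)
x₀ = 1.46

x_1 = g(1.460000) = 1.414932
x_2 = g(1.414932) = 1.414214
x_3 = g(1.414214) = 1.414214
x_4 = g(1.414214) = 1.414214
x_5 = g(1.414214) = 1.414214
x_6 = g(1.414214) = 1.414214
x_7 = g(1.414214) = 1.414214
x_8 = g(1.414214) = 1.414214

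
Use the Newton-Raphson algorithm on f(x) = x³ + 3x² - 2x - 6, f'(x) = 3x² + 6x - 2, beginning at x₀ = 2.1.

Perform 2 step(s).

f(x) = x³ + 3x² - 2x - 6
f'(x) = 3x² + 6x - 2
x₀ = 2.1

Newton-Raphson formula: x_{n+1} = x_n - f(x_n)/f'(x_n)

Iteration 1:
  f(2.100000) = 12.291000
  f'(2.100000) = 23.830000
  x_1 = 2.100000 - 12.291000/23.830000 = 1.584222
Iteration 2:
  f(1.584222) = 2.336844
  f'(1.584222) = 15.034603
  x_2 = 1.584222 - 2.336844/15.034603 = 1.428791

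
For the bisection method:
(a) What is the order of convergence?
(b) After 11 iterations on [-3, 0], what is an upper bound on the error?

(a) Bisection has linear (order 1) convergence; the error is halved each step.

(b) Error bound = (b-a)/2^n = (0 - (-3))/2^{11}
    = 3/2^{11}

(a) 1 (linear); (b) error ≤ 1.46e-03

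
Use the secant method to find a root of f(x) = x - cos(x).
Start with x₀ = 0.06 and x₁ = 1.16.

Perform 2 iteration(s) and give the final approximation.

f(x) = x - cos(x)
x₀ = 0.06, x₁ = 1.16

Secant formula: x_{n+1} = x_n - f(x_n)(x_n - x_{n-1})/(f(x_n) - f(x_{n-1}))

Iteration 1:
  f(0.060000) = -0.938201
  f(1.160000) = 0.760660
  x_2 = 1.160000 - 0.760660×(1.160000 - 0.060000)/(0.760660 - (-0.938201))
       = 0.667478
Iteration 2:
  f(1.160000) = 0.760660
  f(0.667478) = -0.117907
  x_3 = 0.667478 - (-0.117907)×(0.667478 - 1.160000)/(-0.117907 - 0.760660)
       = 0.733576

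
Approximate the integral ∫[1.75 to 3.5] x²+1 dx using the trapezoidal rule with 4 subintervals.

f(x) = x²+1
a = 1.75, b = 3.5, n = 4
h = (b - a)/n = 0.437500

Trapezoidal rule: (h/2)[f(x₀) + 2f(x₁) + 2f(x₂) + ... + f(xₙ)]

x_0 = 1.7500, f(x_0) = 4.062500, coefficient = 1
x_1 = 2.1875, f(x_1) = 5.785156, coefficient = 2
x_2 = 2.6250, f(x_2) = 7.890625, coefficient = 2
x_3 = 3.0625, f(x_3) = 10.378906, coefficient = 2
x_4 = 3.5000, f(x_4) = 13.250000, coefficient = 1

I ≈ (0.437500/2) × 65.421875 = 14.311035
Exact value: 14.255208
Error: 0.055827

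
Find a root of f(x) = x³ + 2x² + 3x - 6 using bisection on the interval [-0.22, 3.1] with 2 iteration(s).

f(x) = x³ + 2x² + 3x - 6
Initial interval: [-0.22, 3.1]

Iteration 1:
  c_1 = (-0.220000 + 3.100000)/2 = 1.440000
  f(c_1) = f(1.440000) = 5.453184
  f(a) × f(c) < 0, new interval: [-0.220000, 1.440000]
Iteration 2:
  c_2 = (-0.220000 + 1.440000)/2 = 0.610000
  f(c_2) = f(0.610000) = -3.198819
  f(a) × f(c) ≥ 0, new interval: [0.610000, 1.440000]

After 2 iteration(s), the approximation is c_2 = 0.610000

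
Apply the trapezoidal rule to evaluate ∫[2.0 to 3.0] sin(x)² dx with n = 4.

f(x) = sin(x)²
a = 2.0, b = 3.0, n = 4
h = (b - a)/n = 0.250000

Trapezoidal rule: (h/2)[f(x₀) + 2f(x₁) + 2f(x₂) + ... + f(xₙ)]

x_0 = 2.0000, f(x_0) = 0.826822, coefficient = 1
x_1 = 2.2500, f(x_1) = 0.605398, coefficient = 2
x_2 = 2.5000, f(x_2) = 0.358169, coefficient = 2
x_3 = 2.7500, f(x_3) = 0.145665, coefficient = 2
x_4 = 3.0000, f(x_4) = 0.019915, coefficient = 1

I ≈ (0.250000/2) × 3.065201 = 0.383150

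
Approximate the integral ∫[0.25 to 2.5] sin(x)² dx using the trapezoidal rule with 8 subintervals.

f(x) = sin(x)²
a = 0.25, b = 2.5, n = 8
h = (b - a)/n = 0.281250

Trapezoidal rule: (h/2)[f(x₀) + 2f(x₁) + 2f(x₂) + ... + f(xₙ)]

x_0 = 0.2500, f(x_0) = 0.061209, coefficient = 1
x_1 = 0.5312, f(x_1) = 0.256655, coefficient = 2
x_2 = 0.8125, f(x_2) = 0.527089, coefficient = 2
x_3 = 1.0938, f(x_3) = 0.789175, coefficient = 2
x_4 = 1.3750, f(x_4) = 0.962151, coefficient = 2
x_5 = 1.6562, f(x_5) = 0.992715, coefficient = 2
x_6 = 1.9375, f(x_6) = 0.871449, coefficient = 2
x_7 = 2.2188, f(x_7) = 0.635720, coefficient = 2
x_8 = 2.5000, f(x_8) = 0.358169, coefficient = 1

I ≈ (0.281250/2) × 10.489285 = 1.475056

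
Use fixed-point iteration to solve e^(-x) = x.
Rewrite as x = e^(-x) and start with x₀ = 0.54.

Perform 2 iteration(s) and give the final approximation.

Equation: e^(-x) = x
Fixed-point form: x = e^(-x)
x₀ = 0.54

x_1 = g(0.540000) = 0.582748
x_2 = g(0.582748) = 0.558362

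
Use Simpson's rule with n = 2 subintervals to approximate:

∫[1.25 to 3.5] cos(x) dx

f(x) = cos(x)
a = 1.25, b = 3.5, n = 2
h = (b - a)/n = 1.125000

Simpson's rule: (h/3)[f(x₀) + 4f(x₁) + 2f(x₂) + ... + f(xₙ)]

x_0 = 1.2500, f(x_0) = 0.315322, coefficient = 1
x_1 = 2.3750, f(x_1) = -0.720278, coefficient = 4
x_2 = 3.5000, f(x_2) = -0.936457, coefficient = 1

I ≈ (1.125000/3) × -3.502248 = -1.313343
Exact value: -1.299768
Error: 0.013575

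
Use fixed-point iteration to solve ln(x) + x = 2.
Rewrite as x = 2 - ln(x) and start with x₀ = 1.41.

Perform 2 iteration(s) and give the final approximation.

Equation: ln(x) + x = 2
Fixed-point form: x = 2 - ln(x)
x₀ = 1.41

x_1 = g(1.410000) = 1.656410
x_2 = g(1.656410) = 1.495347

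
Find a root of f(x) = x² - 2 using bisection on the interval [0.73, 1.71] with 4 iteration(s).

f(x) = x² - 2
Initial interval: [0.73, 1.71]

Iteration 1:
  c_1 = (0.730000 + 1.710000)/2 = 1.220000
  f(c_1) = f(1.220000) = -0.511600
  f(a) × f(c) ≥ 0, new interval: [1.220000, 1.710000]
Iteration 2:
  c_2 = (1.220000 + 1.710000)/2 = 1.465000
  f(c_2) = f(1.465000) = 0.146225
  f(a) × f(c) < 0, new interval: [1.220000, 1.465000]
Iteration 3:
  c_3 = (1.220000 + 1.465000)/2 = 1.342500
  f(c_3) = f(1.342500) = -0.197694
  f(a) × f(c) ≥ 0, new interval: [1.342500, 1.465000]
Iteration 4:
  c_4 = (1.342500 + 1.465000)/2 = 1.403750
  f(c_4) = f(1.403750) = -0.029486
  f(a) × f(c) ≥ 0, new interval: [1.403750, 1.465000]

After 4 iteration(s), the approximation is c_4 = 1.403750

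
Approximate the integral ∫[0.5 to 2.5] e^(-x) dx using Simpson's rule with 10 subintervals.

f(x) = e^(-x)
a = 0.5, b = 2.5, n = 10
h = (b - a)/n = 0.200000

Simpson's rule: (h/3)[f(x₀) + 4f(x₁) + 2f(x₂) + ... + f(xₙ)]

x_0 = 0.5000, f(x_0) = 0.606531, coefficient = 1
x_1 = 0.7000, f(x_1) = 0.496585, coefficient = 4
x_2 = 0.9000, f(x_2) = 0.406570, coefficient = 2
x_3 = 1.1000, f(x_3) = 0.332871, coefficient = 4
x_4 = 1.3000, f(x_4) = 0.272532, coefficient = 2
x_5 = 1.5000, f(x_5) = 0.223130, coefficient = 4
x_6 = 1.7000, f(x_6) = 0.182684, coefficient = 2
x_7 = 1.9000, f(x_7) = 0.149569, coefficient = 4
x_8 = 2.1000, f(x_8) = 0.122456, coefficient = 2
x_9 = 2.3000, f(x_9) = 0.100259, coefficient = 4
x_10 = 2.5000, f(x_10) = 0.082085, coefficient = 1

I ≈ (0.200000/3) × 7.866755 = 0.524450
Exact value: 0.524446
Error: 0.000005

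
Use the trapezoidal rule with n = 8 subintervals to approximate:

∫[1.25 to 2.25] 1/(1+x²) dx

f(x) = 1/(1+x²)
a = 1.25, b = 2.25, n = 8
h = (b - a)/n = 0.125000

Trapezoidal rule: (h/2)[f(x₀) + 2f(x₁) + 2f(x₂) + ... + f(xₙ)]

x_0 = 1.2500, f(x_0) = 0.390244, coefficient = 1
x_1 = 1.3750, f(x_1) = 0.345946, coefficient = 2
x_2 = 1.5000, f(x_2) = 0.307692, coefficient = 2
x_3 = 1.6250, f(x_3) = 0.274678, coefficient = 2
x_4 = 1.7500, f(x_4) = 0.246154, coefficient = 2
x_5 = 1.8750, f(x_5) = 0.221453, coefficient = 2
x_6 = 2.0000, f(x_6) = 0.200000, coefficient = 2
x_7 = 2.1250, f(x_7) = 0.181303, coefficient = 2
x_8 = 2.2500, f(x_8) = 0.164948, coefficient = 1

I ≈ (0.125000/2) × 4.109646 = 0.256853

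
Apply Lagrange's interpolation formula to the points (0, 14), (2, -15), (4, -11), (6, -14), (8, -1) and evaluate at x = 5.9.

Lagrange interpolation formula:
P(x) = Σ yᵢ × Lᵢ(x)
where Lᵢ(x) = Π_{j≠i} (x - xⱼ)/(xᵢ - xⱼ)

L_0(5.9) = (5.9 - 2)/(0 - 2) × (5.9 - 4)/(0 - 4) × (5.9 - 6)/(0 - 6) × (5.9 - 8)/(0 - 8) = 0.004052
L_1(5.9) = (5.9 - 0)/(2 - 0) × (5.9 - 4)/(2 - 4) × (5.9 - 6)/(2 - 6) × (5.9 - 8)/(2 - 8) = -0.024522
L_2(5.9) = (5.9 - 0)/(4 - 0) × (5.9 - 2)/(4 - 2) × (5.9 - 6)/(4 - 6) × (5.9 - 8)/(4 - 8) = 0.075502
L_3(5.9) = (5.9 - 0)/(6 - 0) × (5.9 - 2)/(6 - 2) × (5.9 - 4)/(6 - 4) × (5.9 - 8)/(6 - 8) = 0.956353
L_4(5.9) = (5.9 - 0)/(8 - 0) × (5.9 - 2)/(8 - 2) × (5.9 - 4)/(8 - 4) × (5.9 - 6)/(8 - 6) = -0.011385

P(5.9) = 14×L_0(5.9) + (-15)×L_1(5.9) + (-11)×L_2(5.9) + (-14)×L_3(5.9) + (-1)×L_4(5.9)
P(5.9) = -13.783515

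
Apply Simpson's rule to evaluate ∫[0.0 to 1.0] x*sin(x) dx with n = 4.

f(x) = x*sin(x)
a = 0.0, b = 1.0, n = 4
h = (b - a)/n = 0.250000

Simpson's rule: (h/3)[f(x₀) + 4f(x₁) + 2f(x₂) + ... + f(xₙ)]

x_0 = 0.0000, f(x_0) = 0.000000, coefficient = 1
x_1 = 0.2500, f(x_1) = 0.061851, coefficient = 4
x_2 = 0.5000, f(x_2) = 0.239713, coefficient = 2
x_3 = 0.7500, f(x_3) = 0.511229, coefficient = 4
x_4 = 1.0000, f(x_4) = 0.841471, coefficient = 1

I ≈ (0.250000/3) × 3.613217 = 0.301101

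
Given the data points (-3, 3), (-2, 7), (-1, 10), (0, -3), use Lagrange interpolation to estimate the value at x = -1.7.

Lagrange interpolation formula:
P(x) = Σ yᵢ × Lᵢ(x)
where Lᵢ(x) = Π_{j≠i} (x - xⱼ)/(xᵢ - xⱼ)

L_0(-1.7) = (-1.7 - (-2))/(-3 - (-2)) × (-1.7 - (-1))/(-3 - (-1)) × (-1.7 - 0)/(-3 - 0) = -0.059500
L_1(-1.7) = (-1.7 - (-3))/(-2 - (-3)) × (-1.7 - (-1))/(-2 - (-1)) × (-1.7 - 0)/(-2 - 0) = 0.773500
L_2(-1.7) = (-1.7 - (-3))/(-1 - (-3)) × (-1.7 - (-2))/(-1 - (-2)) × (-1.7 - 0)/(-1 - 0) = 0.331500
L_3(-1.7) = (-1.7 - (-3))/(0 - (-3)) × (-1.7 - (-2))/(0 - (-2)) × (-1.7 - (-1))/(0 - (-1)) = -0.045500

P(-1.7) = 3×L_0(-1.7) + 7×L_1(-1.7) + 10×L_2(-1.7) + (-3)×L_3(-1.7)
P(-1.7) = 8.687500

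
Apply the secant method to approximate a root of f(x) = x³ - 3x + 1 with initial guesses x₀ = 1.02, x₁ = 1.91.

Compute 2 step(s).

f(x) = x³ - 3x + 1
x₀ = 1.02, x₁ = 1.91

Secant formula: x_{n+1} = x_n - f(x_n)(x_n - x_{n-1})/(f(x_n) - f(x_{n-1}))

Iteration 1:
  f(1.020000) = -0.998792
  f(1.910000) = 2.237871
  x_2 = 1.910000 - 2.237871×(1.910000 - 1.020000)/(2.237871 - (-0.998792))
       = 1.294642
Iteration 2:
  f(1.910000) = 2.237871
  f(1.294642) = -0.713978
  x_3 = 1.294642 - (-0.713978)×(1.294642 - 1.910000)/(-0.713978 - 2.237871)
       = 1.443482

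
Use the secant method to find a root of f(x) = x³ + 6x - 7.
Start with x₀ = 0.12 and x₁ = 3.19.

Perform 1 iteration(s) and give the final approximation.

f(x) = x³ + 6x - 7
x₀ = 0.12, x₁ = 3.19

Secant formula: x_{n+1} = x_n - f(x_n)(x_n - x_{n-1})/(f(x_n) - f(x_{n-1}))

Iteration 1:
  f(0.120000) = -6.278272
  f(3.190000) = 44.601759
  x_2 = 3.190000 - 44.601759×(3.190000 - 0.120000)/(44.601759 - (-6.278272))
       = 0.498818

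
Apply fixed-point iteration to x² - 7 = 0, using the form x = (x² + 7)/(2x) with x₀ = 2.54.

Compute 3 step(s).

Equation: x² - 7 = 0
Fixed-point form: x = (x² + 7)/(2x)
x₀ = 2.54

x_1 = g(2.540000) = 2.647953
x_2 = g(2.647953) = 2.645752
x_3 = g(2.645752) = 2.645751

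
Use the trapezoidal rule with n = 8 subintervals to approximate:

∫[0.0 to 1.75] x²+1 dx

f(x) = x²+1
a = 0.0, b = 1.75, n = 8
h = (b - a)/n = 0.218750

Trapezoidal rule: (h/2)[f(x₀) + 2f(x₁) + 2f(x₂) + ... + f(xₙ)]

x_0 = 0.0000, f(x_0) = 1.000000, coefficient = 1
x_1 = 0.2188, f(x_1) = 1.047852, coefficient = 2
x_2 = 0.4375, f(x_2) = 1.191406, coefficient = 2
x_3 = 0.6562, f(x_3) = 1.430664, coefficient = 2
x_4 = 0.8750, f(x_4) = 1.765625, coefficient = 2
x_5 = 1.0938, f(x_5) = 2.196289, coefficient = 2
x_6 = 1.3125, f(x_6) = 2.722656, coefficient = 2
x_7 = 1.5312, f(x_7) = 3.344727, coefficient = 2
x_8 = 1.7500, f(x_8) = 4.062500, coefficient = 1

I ≈ (0.218750/2) × 32.460938 = 3.550415
Exact value: 3.536458
Error: 0.013957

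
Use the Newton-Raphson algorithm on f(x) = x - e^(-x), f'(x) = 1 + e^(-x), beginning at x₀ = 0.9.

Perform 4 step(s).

f(x) = x - e^(-x)
f'(x) = 1 + e^(-x)
x₀ = 0.9

Newton-Raphson formula: x_{n+1} = x_n - f(x_n)/f'(x_n)

Iteration 1:
  f(0.900000) = 0.493430
  f'(0.900000) = 1.406570
  x_1 = 0.900000 - 0.493430/1.406570 = 0.549196
Iteration 2:
  f(0.549196) = -0.028218
  f'(0.549196) = 1.577414
  x_2 = 0.549196 - (-0.028218)/1.577414 = 0.567085
Iteration 3:
  f(0.567085) = -0.000092
  f'(0.567085) = 1.567177
  x_3 = 0.567085 - (-0.000092)/1.567177 = 0.567143
Iteration 4:
  f(0.567143) = 0.000000
  f'(0.567143) = 1.567143
  x_4 = 0.567143 - 0.000000/1.567143 = 0.567143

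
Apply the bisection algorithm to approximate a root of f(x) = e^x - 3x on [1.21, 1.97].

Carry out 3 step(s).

f(x) = e^x - 3x
Initial interval: [1.21, 1.97]

Iteration 1:
  c_1 = (1.210000 + 1.970000)/2 = 1.590000
  f(c_1) = f(1.590000) = 0.133749
  f(a) × f(c) < 0, new interval: [1.210000, 1.590000]
Iteration 2:
  c_2 = (1.210000 + 1.590000)/2 = 1.400000
  f(c_2) = f(1.400000) = -0.144800
  f(a) × f(c) ≥ 0, new interval: [1.400000, 1.590000]
Iteration 3:
  c_3 = (1.400000 + 1.590000)/2 = 1.495000
  f(c_3) = f(1.495000) = -0.025663
  f(a) × f(c) ≥ 0, new interval: [1.495000, 1.590000]

After 3 iteration(s), the approximation is c_3 = 1.495000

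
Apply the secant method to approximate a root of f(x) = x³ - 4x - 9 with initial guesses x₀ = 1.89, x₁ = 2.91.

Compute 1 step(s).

f(x) = x³ - 4x - 9
x₀ = 1.89, x₁ = 2.91

Secant formula: x_{n+1} = x_n - f(x_n)(x_n - x_{n-1})/(f(x_n) - f(x_{n-1}))

Iteration 1:
  f(1.890000) = -9.808731
  f(2.910000) = 4.002171
  x_2 = 2.910000 - 4.002171×(2.910000 - 1.890000)/(4.002171 - (-9.808731))
       = 2.614421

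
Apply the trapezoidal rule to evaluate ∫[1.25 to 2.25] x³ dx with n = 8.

f(x) = x³
a = 1.25, b = 2.25, n = 8
h = (b - a)/n = 0.125000

Trapezoidal rule: (h/2)[f(x₀) + 2f(x₁) + 2f(x₂) + ... + f(xₙ)]

x_0 = 1.2500, f(x_0) = 1.953125, coefficient = 1
x_1 = 1.3750, f(x_1) = 2.599609, coefficient = 2
x_2 = 1.5000, f(x_2) = 3.375000, coefficient = 2
x_3 = 1.6250, f(x_3) = 4.291016, coefficient = 2
x_4 = 1.7500, f(x_4) = 5.359375, coefficient = 2
x_5 = 1.8750, f(x_5) = 6.591797, coefficient = 2
x_6 = 2.0000, f(x_6) = 8.000000, coefficient = 2
x_7 = 2.1250, f(x_7) = 9.595703, coefficient = 2
x_8 = 2.2500, f(x_8) = 11.390625, coefficient = 1

I ≈ (0.125000/2) × 92.968750 = 5.810547
Exact value: 5.796875
Error: 0.013672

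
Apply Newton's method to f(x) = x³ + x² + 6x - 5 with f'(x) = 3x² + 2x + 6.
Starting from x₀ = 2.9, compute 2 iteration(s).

f(x) = x³ + x² + 6x - 5
f'(x) = 3x² + 2x + 6
x₀ = 2.9

Newton-Raphson formula: x_{n+1} = x_n - f(x_n)/f'(x_n)

Iteration 1:
  f(2.900000) = 45.199000
  f'(2.900000) = 37.030000
  x_1 = 2.900000 - 45.199000/37.030000 = 1.679395
Iteration 2:
  f(1.679395) = 12.633250
  f'(1.679395) = 17.819894
  x_2 = 1.679395 - 12.633250/17.819894 = 0.970454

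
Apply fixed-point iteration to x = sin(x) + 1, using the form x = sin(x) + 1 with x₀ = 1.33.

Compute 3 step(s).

Equation: x = sin(x) + 1
Fixed-point form: x = sin(x) + 1
x₀ = 1.33

x_1 = g(1.330000) = 1.971148
x_2 = g(1.971148) = 1.920924
x_3 = g(1.920924) = 1.939329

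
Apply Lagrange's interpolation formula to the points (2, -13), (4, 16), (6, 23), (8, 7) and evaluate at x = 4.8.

Lagrange interpolation formula:
P(x) = Σ yᵢ × Lᵢ(x)
where Lᵢ(x) = Π_{j≠i} (x - xⱼ)/(xᵢ - xⱼ)

L_0(4.8) = (4.8 - 4)/(2 - 4) × (4.8 - 6)/(2 - 6) × (4.8 - 8)/(2 - 8) = -0.064000
L_1(4.8) = (4.8 - 2)/(4 - 2) × (4.8 - 6)/(4 - 6) × (4.8 - 8)/(4 - 8) = 0.672000
L_2(4.8) = (4.8 - 2)/(6 - 2) × (4.8 - 4)/(6 - 4) × (4.8 - 8)/(6 - 8) = 0.448000
L_3(4.8) = (4.8 - 2)/(8 - 2) × (4.8 - 4)/(8 - 4) × (4.8 - 6)/(8 - 6) = -0.056000

P(4.8) = (-13)×L_0(4.8) + 16×L_1(4.8) + 23×L_2(4.8) + 7×L_3(4.8)
P(4.8) = 21.496000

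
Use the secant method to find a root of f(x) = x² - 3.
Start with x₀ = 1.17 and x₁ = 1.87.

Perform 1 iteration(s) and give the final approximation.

f(x) = x² - 3
x₀ = 1.17, x₁ = 1.87

Secant formula: x_{n+1} = x_n - f(x_n)(x_n - x_{n-1})/(f(x_n) - f(x_{n-1}))

Iteration 1:
  f(1.170000) = -1.631100
  f(1.870000) = 0.496900
  x_2 = 1.870000 - 0.496900×(1.870000 - 1.170000)/(0.496900 - (-1.631100))
       = 1.706546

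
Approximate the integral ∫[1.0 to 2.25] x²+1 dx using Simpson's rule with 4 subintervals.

f(x) = x²+1
a = 1.0, b = 2.25, n = 4
h = (b - a)/n = 0.312500

Simpson's rule: (h/3)[f(x₀) + 4f(x₁) + 2f(x₂) + ... + f(xₙ)]

x_0 = 1.0000, f(x_0) = 2.000000, coefficient = 1
x_1 = 1.3125, f(x_1) = 2.722656, coefficient = 4
x_2 = 1.6250, f(x_2) = 3.640625, coefficient = 2
x_3 = 1.9375, f(x_3) = 4.753906, coefficient = 4
x_4 = 2.2500, f(x_4) = 6.062500, coefficient = 1

I ≈ (0.312500/3) × 45.250000 = 4.713542
Exact value: 4.713542
Error: 0.000000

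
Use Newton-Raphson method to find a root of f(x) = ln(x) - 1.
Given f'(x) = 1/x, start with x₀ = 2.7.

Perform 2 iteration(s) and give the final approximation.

f(x) = ln(x) - 1
f'(x) = 1/x
x₀ = 2.7

Newton-Raphson formula: x_{n+1} = x_n - f(x_n)/f'(x_n)

Iteration 1:
  f(2.700000) = -0.006748
  f'(2.700000) = 0.370370
  x_1 = 2.700000 - (-0.006748)/0.370370 = 2.718220
Iteration 2:
  f(2.718220) = -0.000023
  f'(2.718220) = 0.367888
  x_2 = 2.718220 - (-0.000023)/0.367888 = 2.718282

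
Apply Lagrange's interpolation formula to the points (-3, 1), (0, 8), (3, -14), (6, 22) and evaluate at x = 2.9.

Lagrange interpolation formula:
P(x) = Σ yᵢ × Lᵢ(x)
where Lᵢ(x) = Π_{j≠i} (x - xⱼ)/(xᵢ - xⱼ)

L_0(2.9) = (2.9 - 0)/(-3 - 0) × (2.9 - 3)/(-3 - 3) × (2.9 - 6)/(-3 - 6) = -0.005549
L_1(2.9) = (2.9 - (-3))/(0 - (-3)) × (2.9 - 3)/(0 - 3) × (2.9 - 6)/(0 - 6) = 0.033870
L_2(2.9) = (2.9 - (-3))/(3 - (-3)) × (2.9 - 0)/(3 - 0) × (2.9 - 6)/(3 - 6) = 0.982241
L_3(2.9) = (2.9 - (-3))/(6 - (-3)) × (2.9 - 0)/(6 - 0) × (2.9 - 3)/(6 - 3) = -0.010562

P(2.9) = 1×L_0(2.9) + 8×L_1(2.9) + (-14)×L_2(2.9) + 22×L_3(2.9)
P(2.9) = -13.718315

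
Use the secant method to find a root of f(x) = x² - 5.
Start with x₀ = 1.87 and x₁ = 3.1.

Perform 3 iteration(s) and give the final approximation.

f(x) = x² - 5
x₀ = 1.87, x₁ = 3.1

Secant formula: x_{n+1} = x_n - f(x_n)(x_n - x_{n-1})/(f(x_n) - f(x_{n-1}))

Iteration 1:
  f(1.870000) = -1.503100
  f(3.100000) = 4.610000
  x_2 = 3.100000 - 4.610000×(3.100000 - 1.870000)/(4.610000 - (-1.503100))
       = 2.172435
Iteration 2:
  f(3.100000) = 4.610000
  f(2.172435) = -0.280528
  x_3 = 2.172435 - (-0.280528)×(2.172435 - 3.100000)/(-0.280528 - 4.610000)
       = 2.225641
Iteration 3:
  f(2.172435) = -0.280528
  f(2.225641) = -0.046522
  x_4 = 2.225641 - (-0.046522)×(2.225641 - 2.172435)/(-0.046522 - (-0.280528))
       = 2.236219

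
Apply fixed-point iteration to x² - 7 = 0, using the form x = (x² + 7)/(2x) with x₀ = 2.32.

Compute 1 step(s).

Equation: x² - 7 = 0
Fixed-point form: x = (x² + 7)/(2x)
x₀ = 2.32

x_1 = g(2.320000) = 2.668621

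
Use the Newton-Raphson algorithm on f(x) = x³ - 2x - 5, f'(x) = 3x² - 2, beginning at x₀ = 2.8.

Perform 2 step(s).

f(x) = x³ - 2x - 5
f'(x) = 3x² - 2
x₀ = 2.8

Newton-Raphson formula: x_{n+1} = x_n - f(x_n)/f'(x_n)

Iteration 1:
  f(2.800000) = 11.352000
  f'(2.800000) = 21.520000
  x_1 = 2.800000 - 11.352000/21.520000 = 2.272491
Iteration 2:
  f(2.272491) = 2.190647
  f'(2.272491) = 13.492642
  x_2 = 2.272491 - 2.190647/13.492642 = 2.110132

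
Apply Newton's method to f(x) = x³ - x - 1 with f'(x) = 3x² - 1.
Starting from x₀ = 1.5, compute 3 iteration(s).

f(x) = x³ - x - 1
f'(x) = 3x² - 1
x₀ = 1.5

Newton-Raphson formula: x_{n+1} = x_n - f(x_n)/f'(x_n)

Iteration 1:
  f(1.500000) = 0.875000
  f'(1.500000) = 5.750000
  x_1 = 1.500000 - 0.875000/5.750000 = 1.347826
Iteration 2:
  f(1.347826) = 0.100682
  f'(1.347826) = 4.449905
  x_2 = 1.347826 - 0.100682/4.449905 = 1.325200
Iteration 3:
  f(1.325200) = 0.002058
  f'(1.325200) = 4.268468
  x_3 = 1.325200 - 0.002058/4.268468 = 1.324718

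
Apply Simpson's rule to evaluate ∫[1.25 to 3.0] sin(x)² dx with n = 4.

f(x) = sin(x)²
a = 1.25, b = 3.0, n = 4
h = (b - a)/n = 0.437500

Simpson's rule: (h/3)[f(x₀) + 4f(x₁) + 2f(x₂) + ... + f(xₙ)]

x_0 = 1.2500, f(x_0) = 0.900572, coefficient = 1
x_1 = 1.6875, f(x_1) = 0.986442, coefficient = 4
x_2 = 2.1250, f(x_2) = 0.723044, coefficient = 2
x_3 = 2.5625, f(x_3) = 0.299499, coefficient = 4
x_4 = 3.0000, f(x_4) = 0.019915, coefficient = 1

I ≈ (0.437500/3) × 7.510337 = 1.095257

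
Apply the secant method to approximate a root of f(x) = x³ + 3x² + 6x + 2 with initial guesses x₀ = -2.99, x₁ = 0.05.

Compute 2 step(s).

f(x) = x³ + 3x² + 6x + 2
x₀ = -2.99, x₁ = 0.05

Secant formula: x_{n+1} = x_n - f(x_n)(x_n - x_{n-1})/(f(x_n) - f(x_{n-1}))

Iteration 1:
  f(-2.990000) = -15.850599
  f(0.050000) = 2.307625
  x_2 = 0.050000 - 2.307625×(0.050000 - (-2.990000))/(2.307625 - (-15.850599))
       = -0.336336
Iteration 2:
  f(0.050000) = 2.307625
  f(-0.336336) = 0.283302
  x_3 = -0.336336 - 0.283302×(-0.336336 - 0.050000)/(0.283302 - 2.307625)
       = -0.390404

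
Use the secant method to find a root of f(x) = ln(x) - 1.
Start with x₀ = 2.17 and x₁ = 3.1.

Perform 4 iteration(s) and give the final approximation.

f(x) = ln(x) - 1
x₀ = 2.17, x₁ = 3.1

Secant formula: x_{n+1} = x_n - f(x_n)(x_n - x_{n-1})/(f(x_n) - f(x_{n-1}))

Iteration 1:
  f(2.170000) = -0.225273
  f(3.100000) = 0.131402
  x_2 = 3.100000 - 0.131402×(3.100000 - 2.170000)/(0.131402 - (-0.225273))
       = 2.757380
Iteration 2:
  f(3.100000) = 0.131402
  f(2.757380) = 0.014281
  x_3 = 2.757380 - 0.014281×(2.757380 - 3.100000)/(0.014281 - 0.131402)
       = 2.715603
Iteration 3:
  f(2.757380) = 0.014281
  f(2.715603) = -0.000986
  x_4 = 2.715603 - (-0.000986)×(2.715603 - 2.757380)/(-0.000986 - 0.014281)
       = 2.718301
Iteration 4:
  f(2.715603) = -0.000986
  f(2.718301) = 0.000007
  x_5 = 2.718301 - 0.000007×(2.718301 - 2.715603)/(0.000007 - (-0.000986))
       = 2.718282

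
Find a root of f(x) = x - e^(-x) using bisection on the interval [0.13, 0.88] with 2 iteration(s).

f(x) = x - e^(-x)
Initial interval: [0.13, 0.88]

Iteration 1:
  c_1 = (0.130000 + 0.880000)/2 = 0.505000
  f(c_1) = f(0.505000) = -0.098506
  f(a) × f(c) ≥ 0, new interval: [0.505000, 0.880000]
Iteration 2:
  c_2 = (0.505000 + 0.880000)/2 = 0.692500
  f(c_2) = f(0.692500) = 0.192176
  f(a) × f(c) < 0, new interval: [0.505000, 0.692500]

After 2 iteration(s), the approximation is c_2 = 0.692500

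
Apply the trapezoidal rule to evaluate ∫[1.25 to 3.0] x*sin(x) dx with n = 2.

f(x) = x*sin(x)
a = 1.25, b = 3.0, n = 2
h = (b - a)/n = 0.875000

Trapezoidal rule: (h/2)[f(x₀) + 2f(x₁) + 2f(x₂) + ... + f(xₙ)]

x_0 = 1.2500, f(x_0) = 1.186231, coefficient = 1
x_1 = 2.1250, f(x_1) = 1.806930, coefficient = 2
x_2 = 3.0000, f(x_2) = 0.423360, coefficient = 1

I ≈ (0.875000/2) × 5.223450 = 2.285259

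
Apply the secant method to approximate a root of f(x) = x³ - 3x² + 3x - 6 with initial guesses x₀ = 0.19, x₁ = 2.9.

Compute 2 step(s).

f(x) = x³ - 3x² + 3x - 6
x₀ = 0.19, x₁ = 2.9

Secant formula: x_{n+1} = x_n - f(x_n)(x_n - x_{n-1})/(f(x_n) - f(x_{n-1}))

Iteration 1:
  f(0.190000) = -5.531441
  f(2.900000) = 1.859000
  x_2 = 2.900000 - 1.859000×(2.900000 - 0.190000)/(1.859000 - (-5.531441))
       = 2.218323
Iteration 2:
  f(2.900000) = 1.859000
  f(2.218323) = -3.191628
  x_3 = 2.218323 - (-3.191628)×(2.218323 - 2.900000)/(-3.191628 - 1.859000)
       = 2.649093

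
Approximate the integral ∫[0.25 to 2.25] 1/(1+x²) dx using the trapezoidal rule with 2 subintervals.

f(x) = 1/(1+x²)
a = 0.25, b = 2.25, n = 2
h = (b - a)/n = 1.000000

Trapezoidal rule: (h/2)[f(x₀) + 2f(x₁) + 2f(x₂) + ... + f(xₙ)]

x_0 = 0.2500, f(x_0) = 0.941176, coefficient = 1
x_1 = 1.2500, f(x_1) = 0.390244, coefficient = 2
x_2 = 2.2500, f(x_2) = 0.164948, coefficient = 1

I ≈ (1.000000/2) × 1.886613 = 0.943306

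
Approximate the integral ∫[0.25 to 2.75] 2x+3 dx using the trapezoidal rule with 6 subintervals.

f(x) = 2x+3
a = 0.25, b = 2.75, n = 6
h = (b - a)/n = 0.416667

Trapezoidal rule: (h/2)[f(x₀) + 2f(x₁) + 2f(x₂) + ... + f(xₙ)]

x_0 = 0.2500, f(x_0) = 3.500000, coefficient = 1
x_1 = 0.6667, f(x_1) = 4.333333, coefficient = 2
x_2 = 1.0833, f(x_2) = 5.166667, coefficient = 2
x_3 = 1.5000, f(x_3) = 6.000000, coefficient = 2
x_4 = 1.9167, f(x_4) = 6.833333, coefficient = 2
x_5 = 2.3333, f(x_5) = 7.666667, coefficient = 2
x_6 = 2.7500, f(x_6) = 8.500000, coefficient = 1

I ≈ (0.416667/2) × 72.000000 = 15.000000
Exact value: 15.000000
Error: 0.000000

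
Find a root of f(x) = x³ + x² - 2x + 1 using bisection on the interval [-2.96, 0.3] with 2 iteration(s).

f(x) = x³ + x² - 2x + 1
Initial interval: [-2.96, 0.3]

Iteration 1:
  c_1 = (-2.960000 + 0.300000)/2 = -1.330000
  f(c_1) = f(-1.330000) = 3.076263
  f(a) × f(c) < 0, new interval: [-2.960000, -1.330000]
Iteration 2:
  c_2 = (-2.960000 + (-1.330000))/2 = -2.145000
  f(c_2) = f(-2.145000) = 0.021826
  f(a) × f(c) < 0, new interval: [-2.960000, -2.145000]

After 2 iteration(s), the approximation is c_2 = -2.145000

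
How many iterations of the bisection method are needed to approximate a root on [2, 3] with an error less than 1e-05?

We need (b-a)/2^n ≤ 1e-05
(3 - 2)/2^n ≤ 1e-05
1/2^n ≤ 1e-05
2^n ≥ 100000
n ≥ log₂(100000) = 16.61
n ≥ 17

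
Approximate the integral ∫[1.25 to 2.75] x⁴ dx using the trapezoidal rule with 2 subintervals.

f(x) = x⁴
a = 1.25, b = 2.75, n = 2
h = (b - a)/n = 0.750000

Trapezoidal rule: (h/2)[f(x₀) + 2f(x₁) + 2f(x₂) + ... + f(xₙ)]

x_0 = 1.2500, f(x_0) = 2.441406, coefficient = 1
x_1 = 2.0000, f(x_1) = 16.000000, coefficient = 2
x_2 = 2.7500, f(x_2) = 57.191406, coefficient = 1

I ≈ (0.750000/2) × 91.632812 = 34.362305
Exact value: 30.844922
Error: 3.517383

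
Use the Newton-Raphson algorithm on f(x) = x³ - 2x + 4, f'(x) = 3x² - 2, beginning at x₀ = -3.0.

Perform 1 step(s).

f(x) = x³ - 2x + 4
f'(x) = 3x² - 2
x₀ = -3.0

Newton-Raphson formula: x_{n+1} = x_n - f(x_n)/f'(x_n)

Iteration 1:
  f(-3.000000) = -17.000000
  f'(-3.000000) = 25.000000
  x_1 = -3.000000 - (-17.000000)/25.000000 = -2.320000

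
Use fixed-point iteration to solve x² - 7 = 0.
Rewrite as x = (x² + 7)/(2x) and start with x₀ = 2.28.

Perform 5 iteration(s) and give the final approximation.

Equation: x² - 7 = 0
Fixed-point form: x = (x² + 7)/(2x)
x₀ = 2.28

x_1 = g(2.280000) = 2.675088
x_2 = g(2.675088) = 2.645912
x_3 = g(2.645912) = 2.645751
x_4 = g(2.645751) = 2.645751
x_5 = g(2.645751) = 2.645751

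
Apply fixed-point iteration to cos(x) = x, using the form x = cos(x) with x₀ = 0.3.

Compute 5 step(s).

Equation: cos(x) = x
Fixed-point form: x = cos(x)
x₀ = 0.3

x_1 = g(0.300000) = 0.955336
x_2 = g(0.955336) = 0.577334
x_3 = g(0.577334) = 0.837921
x_4 = g(0.837921) = 0.669010
x_5 = g(0.669010) = 0.784436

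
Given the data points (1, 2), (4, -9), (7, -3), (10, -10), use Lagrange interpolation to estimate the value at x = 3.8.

Lagrange interpolation formula:
P(x) = Σ yᵢ × Lᵢ(x)
where Lᵢ(x) = Π_{j≠i} (x - xⱼ)/(xᵢ - xⱼ)

L_0(3.8) = (3.8 - 4)/(1 - 4) × (3.8 - 7)/(1 - 7) × (3.8 - 10)/(1 - 10) = 0.024494
L_1(3.8) = (3.8 - 1)/(4 - 1) × (3.8 - 7)/(4 - 7) × (3.8 - 10)/(4 - 10) = 1.028741
L_2(3.8) = (3.8 - 1)/(7 - 1) × (3.8 - 4)/(7 - 4) × (3.8 - 10)/(7 - 10) = -0.064296
L_3(3.8) = (3.8 - 1)/(10 - 1) × (3.8 - 4)/(10 - 4) × (3.8 - 7)/(10 - 7) = 0.011062

P(3.8) = 2×L_0(3.8) + (-9)×L_1(3.8) + (-3)×L_2(3.8) + (-10)×L_3(3.8)
P(3.8) = -9.127407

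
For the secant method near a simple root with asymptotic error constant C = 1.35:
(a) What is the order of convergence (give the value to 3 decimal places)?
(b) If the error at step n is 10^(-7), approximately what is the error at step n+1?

(a) Secant method has superlinear convergence with order φ = (1+√5)/2 ≈ 1.618.
    This means |e_{n+1}| ≈ C|e_n|^1.618.

(b) With |e_n| = 10^(-7) and C = 1.35:
    |e_{n+1}| ≈ 1.35 × (10^(-7))^1.618 = 1.35 × 10^(-11.33)

(a) ≈ 1.618 (golden ratio); (b) |e_{n+1}| ≈ 6.369e-12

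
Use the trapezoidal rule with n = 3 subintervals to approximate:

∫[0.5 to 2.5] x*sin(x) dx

f(x) = x*sin(x)
a = 0.5, b = 2.5, n = 3
h = (b - a)/n = 0.666667

Trapezoidal rule: (h/2)[f(x₀) + 2f(x₁) + 2f(x₂) + ... + f(xₙ)]

x_0 = 0.5000, f(x_0) = 0.239713, coefficient = 1
x_1 = 1.1667, f(x_1) = 1.072686, coefficient = 2
x_2 = 1.8333, f(x_2) = 1.770514, coefficient = 2
x_3 = 2.5000, f(x_3) = 1.496180, coefficient = 1

I ≈ (0.666667/2) × 7.422292 = 2.474097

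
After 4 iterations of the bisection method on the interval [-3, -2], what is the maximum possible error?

Bisection error bound: |error| ≤ (b-a)/2^n
|error| ≤ (-2 - (-3))/2^4 = 1/2^4
|error| ≤ 0.0625000000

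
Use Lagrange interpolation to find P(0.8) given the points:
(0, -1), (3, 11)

Lagrange interpolation formula:
P(x) = Σ yᵢ × Lᵢ(x)
where Lᵢ(x) = Π_{j≠i} (x - xⱼ)/(xᵢ - xⱼ)

L_0(0.8) = (0.8 - 3)/(0 - 3) = 0.733333
L_1(0.8) = (0.8 - 0)/(3 - 0) = 0.266667

P(0.8) = (-1)×L_0(0.8) + 11×L_1(0.8)
P(0.8) = 2.200000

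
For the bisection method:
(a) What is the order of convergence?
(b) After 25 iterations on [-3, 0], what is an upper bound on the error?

(a) Bisection has linear (order 1) convergence; the error is halved each step.

(b) Error bound = (b-a)/2^n = (0 - (-3))/2^{25}
    = 3/2^{25}

(a) 1 (linear); (b) error ≤ 8.94e-08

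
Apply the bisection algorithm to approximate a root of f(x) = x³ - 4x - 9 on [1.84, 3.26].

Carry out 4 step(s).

f(x) = x³ - 4x - 9
Initial interval: [1.84, 3.26]

Iteration 1:
  c_1 = (1.840000 + 3.260000)/2 = 2.550000
  f(c_1) = f(2.550000) = -2.618625
  f(a) × f(c) ≥ 0, new interval: [2.550000, 3.260000]
Iteration 2:
  c_2 = (2.550000 + 3.260000)/2 = 2.905000
  f(c_2) = f(2.905000) = 3.895368
  f(a) × f(c) < 0, new interval: [2.550000, 2.905000]
Iteration 3:
  c_3 = (2.550000 + 2.905000)/2 = 2.727500
  f(c_3) = f(2.727500) = 0.380571
  f(a) × f(c) < 0, new interval: [2.550000, 2.727500]
Iteration 4:
  c_4 = (2.550000 + 2.727500)/2 = 2.638750
  f(c_4) = f(2.638750) = -1.181380
  f(a) × f(c) ≥ 0, new interval: [2.638750, 2.727500]

After 4 iteration(s), the approximation is c_4 = 2.638750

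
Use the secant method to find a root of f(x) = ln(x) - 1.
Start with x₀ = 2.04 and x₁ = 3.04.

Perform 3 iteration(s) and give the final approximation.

f(x) = ln(x) - 1
x₀ = 2.04, x₁ = 3.04

Secant formula: x_{n+1} = x_n - f(x_n)(x_n - x_{n-1})/(f(x_n) - f(x_{n-1}))

Iteration 1:
  f(2.040000) = -0.287050
  f(3.040000) = 0.111858
  x_2 = 3.040000 - 0.111858×(3.040000 - 2.040000)/(0.111858 - (-0.287050))
       = 2.759590
Iteration 2:
  f(3.040000) = 0.111858
  f(2.759590) = 0.015082
  x_3 = 2.759590 - 0.015082×(2.759590 - 3.040000)/(0.015082 - 0.111858)
       = 2.715889
Iteration 3:
  f(2.759590) = 0.015082
  f(2.715889) = -0.000881
  x_4 = 2.715889 - (-0.000881)×(2.715889 - 2.759590)/(-0.000881 - 0.015082)
       = 2.718300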